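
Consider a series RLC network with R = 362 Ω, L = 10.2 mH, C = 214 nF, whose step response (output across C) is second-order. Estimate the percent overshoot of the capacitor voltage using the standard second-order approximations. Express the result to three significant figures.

For a series RLC circuit (capacitor voltage as output), ω_n = 1/√(LC) = 1/√(10.2 mH · 214 nF) = 21400 rad/s.
ζ = (R/2)·√(C/L) = (362/2)·√(214 nF/10.2 mH) = 0.829.
Overshoot: exp(−π·0.829/√(1−0.829²)) = 0.00949, i.e. 0.949%.

%OS ≈ 0.949%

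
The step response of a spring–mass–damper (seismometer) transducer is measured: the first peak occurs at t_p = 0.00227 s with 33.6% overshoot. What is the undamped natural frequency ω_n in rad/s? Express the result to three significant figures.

ζ from %OS: ζ = |ln 0.336|/√(π²+ln²0.336) = 0.328.
From t_p = π/ω_d, ω_d = π/0.00227 = 1380 rad/s, so ω_n = ω_d/√(1−ζ²) = 1460 rad/s.

ω_n ≈ 1460 rad/s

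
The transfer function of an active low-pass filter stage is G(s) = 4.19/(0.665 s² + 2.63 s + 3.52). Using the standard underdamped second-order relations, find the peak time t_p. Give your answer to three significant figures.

Dividing through by 0.665: denominator becomes s² + 3.955 s + 5.293.
So ω_n = √5.293 = 2.30 rad/s and ζ = 3.955/(2·2.30) = 0.859.
The damped frequency ω_d = ω_n√(1−ζ²) = 1.18 rad/s. t_p = π/ω_d = 2.67 s.

t_p ≈ 2.67 s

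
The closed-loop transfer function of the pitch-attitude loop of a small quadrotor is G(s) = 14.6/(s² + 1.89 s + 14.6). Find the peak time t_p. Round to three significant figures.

Comparing the denominator to s² + 2ζω_n s + ω_n²: ω_n = √14.6 = 3.82 rad/s, and 2ζω_n = 1.89 so ζ = 1.89/(2·3.82) = 0.247.
ω_d = ω_n√(1−ζ²) = 3.70 rad/s. Then t_p = π/ω_d = 0.849 s.

t_p ≈ 0.849 s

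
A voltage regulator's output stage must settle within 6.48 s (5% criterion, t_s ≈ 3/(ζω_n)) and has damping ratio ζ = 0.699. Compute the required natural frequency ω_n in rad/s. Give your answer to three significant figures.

Rearranging t_s ≈ 3/(ζω_n) gives ω_n = 3/(ζ·t_s) = 3/(0.699 × 6.48) = 0.662 rad/s.

ω_n ≈ 0.662 rad/s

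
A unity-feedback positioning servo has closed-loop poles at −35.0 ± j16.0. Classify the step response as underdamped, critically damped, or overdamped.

Since the poles form a complex-conjugate pair with nonzero imaginary part, the response is underdamped.

underdamped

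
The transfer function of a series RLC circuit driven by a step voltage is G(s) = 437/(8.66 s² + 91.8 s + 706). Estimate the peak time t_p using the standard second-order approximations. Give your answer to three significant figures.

t_p ≈ 0.430 s

Dividing through by 8.66: denominator becomes s² + 10.60 s + 81.52.
So ω_n = √81.52 = 9.03 rad/s and ζ = 10.60/(2·9.03) = 0.587.
ω_d = ω_n√(1−ζ²) = 7.31 rad/s. t_p = π/ω_d = 0.430 s.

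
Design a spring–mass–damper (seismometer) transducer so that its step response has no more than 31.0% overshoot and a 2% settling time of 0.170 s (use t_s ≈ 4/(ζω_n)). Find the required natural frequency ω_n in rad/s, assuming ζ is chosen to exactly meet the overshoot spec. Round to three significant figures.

From %OS = 100·exp(−πζ/√(1−ζ²)), invert to get ζ = −ln(OS)/√(π² + ln²(OS)) with OS = 0.310.
−ln 0.310 = 1.171, so ζ = 1.171/√(π² + 1.372) = 0.349.
Then ω_n = 4/(ζ t_s) = 4/(0.349 × 0.170) = 67.4 rad/s.

ω_n ≈ 67.4 rad/s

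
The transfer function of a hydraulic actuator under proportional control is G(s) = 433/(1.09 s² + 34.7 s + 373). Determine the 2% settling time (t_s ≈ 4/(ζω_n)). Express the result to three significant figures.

Dividing through by 1.09: denominator becomes s² + 31.83 s + 342.2.
So ω_n = √342.2 = 18.5 rad/s and ζ = 31.83/(2·18.5) = 0.860.
t_s ≈ 4/(ζω_n) = 0.251 s.

t_s ≈ 0.251 s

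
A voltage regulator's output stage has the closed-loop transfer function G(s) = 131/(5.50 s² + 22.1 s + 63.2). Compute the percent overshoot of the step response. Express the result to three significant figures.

Dividing through by 5.50: denominator becomes s² + 4.018 s + 11.49.
So ω_n = √11.49 = 3.39 rad/s and ζ = 4.018/(2·3.39) = 0.593.
%OS = 100 e^{−πζ/√(1−ζ²)} with ζ = 0.593 gives 9.91%.

%OS ≈ 9.91%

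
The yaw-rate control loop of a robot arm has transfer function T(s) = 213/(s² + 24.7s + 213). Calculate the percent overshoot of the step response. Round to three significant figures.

%OS ≈ 0.681%

Matching coefficients with s² + 2ζω_n s + ω_n² gives ω_n² = 213 ⇒ ω_n = 14.6 rad/s, and ζ = 24.7/(2ω_n) = 0.846.
%OS = 100·exp(−πζ/√(1−ζ²)) = 0.681%.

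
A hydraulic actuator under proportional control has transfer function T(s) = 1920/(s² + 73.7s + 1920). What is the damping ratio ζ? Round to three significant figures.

Matching coefficients with s² + 2ζω_n s + ω_n² gives ω_n² = 1920 ⇒ ω_n = 43.8 rad/s, and ζ = 73.7/(2ω_n) = 0.841.

ζ ≈ 0.841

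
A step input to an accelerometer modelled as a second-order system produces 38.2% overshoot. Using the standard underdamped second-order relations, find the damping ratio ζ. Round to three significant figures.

ζ ≈ 0.293

ζ = −ln(OS)/√(π² + (ln OS)²). With OS = 0.382, ln OS = −0.9623 and ζ = 0.9623/3.286 = 0.293.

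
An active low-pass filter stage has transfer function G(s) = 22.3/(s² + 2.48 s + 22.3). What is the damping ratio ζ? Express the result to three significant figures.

ζ ≈ 0.263

Comparing the denominator to s² + 2ζω_n s + ω_n²: ω_n = √22.3 = 4.72 rad/s, and 2ζω_n = 2.48 so ζ = 2.48/(2·4.72) = 0.263.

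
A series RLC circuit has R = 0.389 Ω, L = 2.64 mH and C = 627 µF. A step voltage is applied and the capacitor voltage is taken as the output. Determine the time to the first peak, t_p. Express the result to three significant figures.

For a series RLC circuit (capacitor voltage as output), ω_n = 1/√(LC) = 1/√(2.64 mH · 627 µF) = 777 rad/s.
ζ = (R/2)·√(C/L) = (0.389/2)·√(627 µF/2.64 mH) = 0.0948.
ω_d = ω_n√(1−ζ²) = 774 rad/s. t_p = π/ω_d = 0.00406 s.

t_p ≈ 0.00406 s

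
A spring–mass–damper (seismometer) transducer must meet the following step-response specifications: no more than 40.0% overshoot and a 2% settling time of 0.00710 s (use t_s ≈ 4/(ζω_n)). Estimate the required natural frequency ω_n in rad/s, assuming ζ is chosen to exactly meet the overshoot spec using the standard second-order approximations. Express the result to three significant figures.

ω_n ≈ 2010 rad/s

Inverting the overshoot relation: ζ = |ln 0.400|/√(π² + ln²0.400) = 0.280.
Then ω_n = 4/(ζ t_s) = 4/(0.280 × 0.00710) = 2010 rad/s.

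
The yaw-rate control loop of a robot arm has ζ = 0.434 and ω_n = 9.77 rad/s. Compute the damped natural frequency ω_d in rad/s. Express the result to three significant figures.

ω_d = ω_n√(1−ζ²) = 9.77·√0.812 = 8.80 rad/s.

ω_d ≈ 8.80 rad/s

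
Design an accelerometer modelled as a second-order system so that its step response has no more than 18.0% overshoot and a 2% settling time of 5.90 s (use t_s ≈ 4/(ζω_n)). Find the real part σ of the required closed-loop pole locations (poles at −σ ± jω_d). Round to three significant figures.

σ ≈ 0.678

The settling-time spec alone fixes σ = ζω_n = 4/t_s = 4/5.90 = 0.678.
(Overshoot then fixes ζ = 0.479 and hence ω_d = σ·√(1−ζ²)/ζ = 1.24 rad/s.)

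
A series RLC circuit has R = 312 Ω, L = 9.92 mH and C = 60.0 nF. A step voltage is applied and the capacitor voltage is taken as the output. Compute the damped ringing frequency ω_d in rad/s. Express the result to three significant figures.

ω_d ≈ 37900 rad/s

For a series RLC circuit (capacitor voltage as output), ω_n = 1/√(LC) = 1/√(9.92 mH · 60.0 nF) = 41000 rad/s.
ζ = (R/2)·√(C/L) = (312/2)·√(60.0 nF/9.92 mH) = 0.384.
ω_d = 41000·√(1 − 0.384²) = 37900 rad/s.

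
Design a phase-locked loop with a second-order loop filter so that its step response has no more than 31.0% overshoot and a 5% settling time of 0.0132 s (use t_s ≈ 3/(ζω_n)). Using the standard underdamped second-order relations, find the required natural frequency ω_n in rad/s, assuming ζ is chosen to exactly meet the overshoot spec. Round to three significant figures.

Inverting the overshoot relation: ζ = |ln 0.310|/√(π² + ln²0.310) = 0.349.
Then ω_n = 3/(ζ t_s) = 3/(0.349 × 0.0132) = 651 rad/s.

ω_n ≈ 651 rad/s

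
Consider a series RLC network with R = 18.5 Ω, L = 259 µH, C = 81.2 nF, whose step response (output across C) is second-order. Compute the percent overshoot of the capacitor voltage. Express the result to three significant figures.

%OS ≈ 59.4%

For a series RLC circuit (capacitor voltage as output), ω_n = 1/√(LC) = 1/√(259 µH · 81.2 nF) = 218000 rad/s.
ζ = (R/2)·√(C/L) = (18.5/2)·√(81.2 nF/259 µH) = 0.164.
%OS = 100 e^{−πζ/√(1−ζ²)} with ζ = 0.164 gives 59.4%.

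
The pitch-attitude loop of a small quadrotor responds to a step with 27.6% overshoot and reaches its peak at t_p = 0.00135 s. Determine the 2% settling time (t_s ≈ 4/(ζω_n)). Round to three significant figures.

t_s ≈ 0.00419 s

From the overshoot, ζ = −ln(OS)/√(π²+ln²(OS)) = 0.379.
t_p = π/ω_d ⇒ ω_d = 2330 rad/s; then ω_n = ω_d/√(1−ζ²) = 2510 rad/s.
t_s ≈ 4/(ζω_n) = 4/(0.379·2510) = 0.00419 s.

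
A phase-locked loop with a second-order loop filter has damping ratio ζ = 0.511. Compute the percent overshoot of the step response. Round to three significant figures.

%OS ≈ 15.4%

For an underdamped second-order system, %OS = 100·exp(−πζ/√(1−ζ²)).
πζ/√(1−ζ²) = π·0.511/√(1−0.261) = 1.868, so %OS = 100·e^(−1.868) = 15.4%.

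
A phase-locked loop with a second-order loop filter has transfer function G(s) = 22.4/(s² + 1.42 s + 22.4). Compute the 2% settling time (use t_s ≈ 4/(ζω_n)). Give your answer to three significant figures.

t_s ≈ 5.63 s

ω_n = √22.4 = 4.73 rad/s; ζ = 1.42/(2·4.73) = 0.150.
t_s ≈ 4/(ζω_n) = 4/(0.150·4.73) = 5.63 s.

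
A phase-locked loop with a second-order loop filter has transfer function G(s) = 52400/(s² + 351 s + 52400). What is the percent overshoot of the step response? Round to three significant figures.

%OS ≈ 2.35%

Comparing the denominator to s² + 2ζω_n s + ω_n²: ω_n = √52400 = 229 rad/s, and 2ζω_n = 351 so ζ = 351/(2·229) = 0.767.
Overshoot: exp(−π·0.767/√(1−0.767²)) = 0.0235, i.e. 2.35%.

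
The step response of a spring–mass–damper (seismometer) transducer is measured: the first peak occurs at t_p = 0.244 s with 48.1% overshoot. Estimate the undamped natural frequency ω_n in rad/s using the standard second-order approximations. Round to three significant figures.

ω_n ≈ 13.2 rad/s

ζ from %OS: ζ = |ln 0.481|/√(π²+ln²0.481) = 0.227.
t_p = π/ω_d ⇒ ω_d = 12.9 rad/s; then ω_n = ω_d/√(1−ζ²) = 13.2 rad/s.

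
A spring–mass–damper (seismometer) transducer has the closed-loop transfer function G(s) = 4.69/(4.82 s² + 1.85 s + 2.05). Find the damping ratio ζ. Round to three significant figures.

ζ ≈ 0.294

Dividing through by 4.82: denominator becomes s² + 0.3838 s + 0.4253.
So ω_n = √0.4253 = 0.652 rad/s and ζ = 0.3838/(2·0.652) = 0.294.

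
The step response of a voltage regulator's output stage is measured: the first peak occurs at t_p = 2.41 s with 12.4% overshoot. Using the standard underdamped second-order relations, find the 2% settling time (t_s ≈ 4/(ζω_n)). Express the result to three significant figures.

t_s ≈ 4.62 s

From the overshoot, ζ = −ln(OS)/√(π²+ln²(OS)) = 0.553.
t_p = π/ω_d ⇒ ω_d = 1.30 rad/s; then ω_n = ω_d/√(1−ζ²) = 1.57 rad/s.
t_s ≈ 4/(ζω_n) = 4/(0.553·1.57) = 4.62 s.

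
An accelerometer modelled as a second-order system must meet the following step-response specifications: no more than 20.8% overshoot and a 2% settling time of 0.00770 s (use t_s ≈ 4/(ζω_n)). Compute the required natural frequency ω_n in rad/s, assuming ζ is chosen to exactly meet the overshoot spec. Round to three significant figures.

ω_n ≈ 1160 rad/s

Inverting the overshoot relation: ζ = |ln 0.208|/√(π² + ln²0.208) = 0.447.
Then ω_n = 4/(ζ t_s) = 4/(0.447 × 0.00770) = 1160 rad/s.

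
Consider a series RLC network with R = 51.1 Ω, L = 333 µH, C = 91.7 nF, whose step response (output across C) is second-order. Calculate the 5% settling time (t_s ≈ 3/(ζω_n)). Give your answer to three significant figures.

For a series RLC circuit (capacitor voltage as output), ω_n = 1/√(LC) = 1/√(333 µH · 91.7 nF) = 181000 rad/s.
ζ = (R/2)·√(C/L) = (51.1/2)·√(91.7 nF/333 µH) = 0.424.
t_s ≈ 3/(ζω_n) = 0.0000391 s.

t_s ≈ 0.0000391 s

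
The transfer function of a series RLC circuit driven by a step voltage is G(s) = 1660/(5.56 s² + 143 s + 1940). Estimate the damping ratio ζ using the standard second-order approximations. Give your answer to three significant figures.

Dividing through by 5.56: denominator becomes s² + 25.72 s + 348.9.
So ω_n = √348.9 = 18.7 rad/s and ζ = 25.72/(2·18.7) = 0.688.

ζ ≈ 0.688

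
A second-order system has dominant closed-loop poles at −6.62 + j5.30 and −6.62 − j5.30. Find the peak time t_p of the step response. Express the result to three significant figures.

t_p ≈ 0.593 s

t_p = π/ω_d with ω_d = 5.30 (the imaginary part), so t_p = 0.593 s.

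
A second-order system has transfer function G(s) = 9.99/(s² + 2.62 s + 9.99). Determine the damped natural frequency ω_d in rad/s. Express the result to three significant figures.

ω_d ≈ 2.88 rad/s

Comparing the denominator to s² + 2ζω_n s + ω_n²: ω_n = √9.99 = 3.16 rad/s, and 2ζω_n = 2.62 so ζ = 2.62/(2·3.16) = 0.414.
ω_d = ω_n√(1−ζ²) = 2.88 rad/s.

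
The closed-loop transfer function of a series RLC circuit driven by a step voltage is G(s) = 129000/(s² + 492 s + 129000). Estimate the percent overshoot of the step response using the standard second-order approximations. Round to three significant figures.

Comparing the denominator to s² + 2ζω_n s + ω_n²: ω_n = √129000 = 359 rad/s, and 2ζω_n = 492 so ζ = 492/(2·359) = 0.685.
%OS = 100·exp(−πζ/√(1−ζ²)) = 5.22%.

%OS ≈ 5.22%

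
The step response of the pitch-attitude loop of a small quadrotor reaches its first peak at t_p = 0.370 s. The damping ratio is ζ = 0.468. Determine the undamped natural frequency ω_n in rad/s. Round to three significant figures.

Peak time t_p = π/ω_d, so ω_d = π/t_p = π/0.370 = 8.49 rad/s.
ω_n = ω_d/√(1−ζ²) = 8.49/√0.781 = 9.61 rad/s.

ω_n ≈ 9.61 rad/s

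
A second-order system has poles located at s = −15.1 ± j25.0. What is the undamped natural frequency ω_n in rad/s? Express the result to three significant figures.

|pole| = ω_n = √(15.1² + 25.0²) = 29.2 rad/s; ζ = cos θ = σ/ω_n = 0.517.

ω_n ≈ 29.2 rad/s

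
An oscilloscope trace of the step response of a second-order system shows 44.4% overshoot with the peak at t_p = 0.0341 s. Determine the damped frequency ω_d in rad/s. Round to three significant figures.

t_p = π/ω_d, so ω_d = π/0.0341 = 92.1 rad/s.

ω_d ≈ 92.1 rad/s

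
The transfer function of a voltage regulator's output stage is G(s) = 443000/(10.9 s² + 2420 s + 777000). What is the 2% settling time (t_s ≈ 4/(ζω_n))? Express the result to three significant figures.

t_s ≈ 0.0360 s

Dividing through by 10.9: denominator becomes s² + 222.0 s + 71280.
So ω_n = √71280 = 267 rad/s and ζ = 222.0/(2·267) = 0.416.
t_s ≈ 4/(ζω_n) = 0.0360 s.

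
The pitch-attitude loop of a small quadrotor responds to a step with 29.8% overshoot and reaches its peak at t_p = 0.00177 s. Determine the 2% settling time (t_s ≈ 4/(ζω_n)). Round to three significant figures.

The overshoot fixes ζ = −ln(OS)/√(π²+ln²(OS)) = 0.360.
t_p = π/ω_d ⇒ ω_d = 1770 rad/s; then ω_n = ω_d/√(1−ζ²) = 1900 rad/s.
t_s ≈ 4/(ζω_n) = 4/(0.360·1900) = 0.00585 s.

t_s ≈ 0.00585 s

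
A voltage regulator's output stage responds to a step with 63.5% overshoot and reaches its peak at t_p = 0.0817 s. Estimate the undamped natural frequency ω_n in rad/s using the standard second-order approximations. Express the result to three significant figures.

ω_n ≈ 38.9 rad/s

The overshoot fixes ζ = −ln(OS)/√(π²+ln²(OS)) = 0.143.
t_p = π/ω_d ⇒ ω_d = 38.5 rad/s; then ω_n = ω_d/√(1−ζ²) = 38.9 rad/s.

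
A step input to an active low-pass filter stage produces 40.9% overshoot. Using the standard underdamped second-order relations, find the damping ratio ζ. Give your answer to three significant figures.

ζ = −ln(OS)/√(π² + (ln OS)²). With OS = 0.409, ln OS = −0.8940 and ζ = 0.8940/3.266 = 0.274.

ζ ≈ 0.274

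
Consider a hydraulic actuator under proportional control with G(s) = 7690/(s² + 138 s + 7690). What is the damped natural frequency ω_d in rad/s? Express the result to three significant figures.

Matching coefficients with s² + 2ζω_n s + ω_n² gives ω_n² = 7690 ⇒ ω_n = 87.7 rad/s, and ζ = 138/(2ω_n) = 0.787.
ω_d = 87.7·√(1 − 0.787²) = 54.1 rad/s.

ω_d ≈ 54.1 rad/s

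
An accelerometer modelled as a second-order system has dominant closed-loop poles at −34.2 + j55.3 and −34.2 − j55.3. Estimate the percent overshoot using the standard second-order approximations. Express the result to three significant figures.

With σ = 34.2, ω_d = 55.3: ω_n = √(σ²+ω_d²) = 65.0 rad/s, ζ = σ/ω_n = 0.526.
%OS = 100 e^{−πζ/√(1−ζ²)} with ζ = 0.526 gives 14.3%.

%OS ≈ 14.3%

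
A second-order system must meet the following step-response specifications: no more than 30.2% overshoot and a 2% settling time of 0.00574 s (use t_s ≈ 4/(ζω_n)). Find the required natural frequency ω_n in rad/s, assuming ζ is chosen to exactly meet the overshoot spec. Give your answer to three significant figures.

ζ = −ln(OS)/√(π² + (ln OS)²). With OS = 0.302, ln OS = −1.197 and ζ = 1.197/3.362 = 0.356.
From t_s ≈ 4/(ζω_n): ω_n = 4/(ζ·t_s) = 4/(0.356·0.00574) = 1960 rad/s.

ω_n ≈ 1960 rad/s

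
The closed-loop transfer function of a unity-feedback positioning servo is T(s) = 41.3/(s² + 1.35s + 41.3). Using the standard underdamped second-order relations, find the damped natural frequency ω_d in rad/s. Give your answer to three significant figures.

Matching coefficients with s² + 2ζω_n s + ω_n² gives ω_n² = 41.3 ⇒ ω_n = 6.43 rad/s, and ζ = 1.35/(2ω_n) = 0.105.
The damped frequency ω_d = ω_n√(1−ζ²) = 6.39 rad/s.

ω_d ≈ 6.39 rad/s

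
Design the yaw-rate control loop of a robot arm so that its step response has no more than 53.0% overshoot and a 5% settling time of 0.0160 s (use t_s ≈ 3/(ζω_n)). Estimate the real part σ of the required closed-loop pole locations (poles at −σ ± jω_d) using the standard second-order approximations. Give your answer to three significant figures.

The settling-time spec alone fixes σ = ζω_n = 3/t_s = 3/0.0160 = 188.
(Overshoot then fixes ζ = 0.198 and hence ω_d = σ·√(1−ζ²)/ζ = 928 rad/s.)

σ ≈ 188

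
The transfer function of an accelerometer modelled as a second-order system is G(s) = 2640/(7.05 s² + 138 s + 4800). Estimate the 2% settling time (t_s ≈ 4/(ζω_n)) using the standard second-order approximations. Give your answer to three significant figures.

Dividing through by 7.05: denominator becomes s² + 19.57 s + 680.9.
So ω_n = √680.9 = 26.1 rad/s and ζ = 19.57/(2·26.1) = 0.375.
t_s ≈ 4/(ζω_n) = 0.409 s.

t_s ≈ 0.409 s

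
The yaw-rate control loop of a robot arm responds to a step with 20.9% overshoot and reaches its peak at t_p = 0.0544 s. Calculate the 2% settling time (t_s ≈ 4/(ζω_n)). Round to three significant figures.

ζ from %OS: ζ = |ln 0.209|/√(π²+ln²0.209) = 0.446.
t_p = π/ω_d ⇒ ω_d = 57.7 rad/s; then ω_n = ω_d/√(1−ζ²) = 64.5 rad/s.
t_s ≈ 4/(ζω_n) = 4/(0.446·64.5) = 0.139 s.

t_s ≈ 0.139 s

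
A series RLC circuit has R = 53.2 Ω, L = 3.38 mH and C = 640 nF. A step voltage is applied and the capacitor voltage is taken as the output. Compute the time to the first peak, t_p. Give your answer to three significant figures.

t_p ≈ 0.000157 s

For a series RLC circuit (capacitor voltage as output), ω_n = 1/√(LC) = 1/√(3.38 mH · 640 nF) = 21500 rad/s.
ζ = (R/2)·√(C/L) = (53.2/2)·√(640 nF/3.38 mH) = 0.366.
ω_d = 21500·√(1 − 0.366²) = 20000 rad/s. t_p = π/ω_d = 0.000157 s.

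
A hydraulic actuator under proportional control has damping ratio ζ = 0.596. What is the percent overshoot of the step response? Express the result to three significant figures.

%OS ≈ 9.71%

For an underdamped second-order system, %OS = 100·exp(−πζ/√(1−ζ²)).
πζ/√(1−ζ²) = π·0.596/√(1−0.355) = 2.332, so %OS = 100·e^(−2.332) = 9.71%.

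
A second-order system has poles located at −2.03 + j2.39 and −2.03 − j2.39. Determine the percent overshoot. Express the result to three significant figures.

%OS ≈ 6.94%

|pole| = ω_n = √(2.03² + 2.39²) = 3.14 rad/s; ζ = cos θ = σ/ω_n = 0.647.
%OS = 100·exp(−πζ/√(1−ζ²)) = 6.94%.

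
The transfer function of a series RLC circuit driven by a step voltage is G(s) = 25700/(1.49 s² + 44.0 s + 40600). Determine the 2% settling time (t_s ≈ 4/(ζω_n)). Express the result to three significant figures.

Dividing through by 1.49: denominator becomes s² + 29.53 s + 27250.
So ω_n = √27250 = 165 rad/s and ζ = 29.53/(2·165) = 0.0894.
t_s ≈ 4/(ζω_n) = 0.271 s.

t_s ≈ 0.271 s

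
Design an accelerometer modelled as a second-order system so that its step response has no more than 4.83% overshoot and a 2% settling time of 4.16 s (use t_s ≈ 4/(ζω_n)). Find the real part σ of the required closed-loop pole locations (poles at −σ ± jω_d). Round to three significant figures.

σ ≈ 0.962

The settling-time spec alone fixes σ = ζω_n = 4/t_s = 4/4.16 = 0.962.
(Overshoot then fixes ζ = 0.694 and hence ω_d = σ·√(1−ζ²)/ζ = 0.997 rad/s.)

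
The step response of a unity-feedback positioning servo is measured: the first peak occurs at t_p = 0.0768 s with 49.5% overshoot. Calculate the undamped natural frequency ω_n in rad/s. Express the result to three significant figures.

The overshoot fixes ζ = −ln(OS)/√(π²+ln²(OS)) = 0.218.
From t_p = π/ω_d, ω_d = π/0.0768 = 40.9 rad/s, so ω_n = ω_d/√(1−ζ²) = 41.9 rad/s.

ω_n ≈ 41.9 rad/s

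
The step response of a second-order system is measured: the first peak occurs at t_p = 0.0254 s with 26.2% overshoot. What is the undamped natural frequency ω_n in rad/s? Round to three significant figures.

ω_n ≈ 134 rad/s

ζ from %OS: ζ = |ln 0.262|/√(π²+ln²0.262) = 0.392.
From t_p = π/ω_d, ω_d = π/0.0254 = 124 rad/s, so ω_n = ω_d/√(1−ζ²) = 134 rad/s.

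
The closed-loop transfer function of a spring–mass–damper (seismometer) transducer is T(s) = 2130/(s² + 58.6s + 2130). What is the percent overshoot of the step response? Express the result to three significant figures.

%OS ≈ 7.57%

Matching coefficients with s² + 2ζω_n s + ω_n² gives ω_n² = 2130 ⇒ ω_n = 46.2 rad/s, and ζ = 58.6/(2ω_n) = 0.635.
%OS = 100 e^{−πζ/√(1−ζ²)} with ζ = 0.635 gives 7.57%.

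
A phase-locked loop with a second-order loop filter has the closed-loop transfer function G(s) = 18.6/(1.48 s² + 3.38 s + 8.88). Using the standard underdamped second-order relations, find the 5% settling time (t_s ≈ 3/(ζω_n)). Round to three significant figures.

Dividing through by 1.48: denominator becomes s² + 2.284 s + 6.000.
So ω_n = √6.000 = 2.45 rad/s and ζ = 2.284/(2·2.45) = 0.466.
t_s ≈ 3/(ζω_n) = 2.63 s.

t_s ≈ 2.63 s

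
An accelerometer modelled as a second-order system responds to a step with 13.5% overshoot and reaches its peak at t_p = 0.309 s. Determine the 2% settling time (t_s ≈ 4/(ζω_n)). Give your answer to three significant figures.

ζ from %OS: ζ = |ln 0.135|/√(π²+ln²0.135) = 0.538.
t_p = π/ω_d ⇒ ω_d = 10.2 rad/s; then ω_n = ω_d/√(1−ζ²) = 12.1 rad/s.
t_s ≈ 4/(ζω_n) = 4/(0.538·12.1) = 0.617 s.

t_s ≈ 0.617 s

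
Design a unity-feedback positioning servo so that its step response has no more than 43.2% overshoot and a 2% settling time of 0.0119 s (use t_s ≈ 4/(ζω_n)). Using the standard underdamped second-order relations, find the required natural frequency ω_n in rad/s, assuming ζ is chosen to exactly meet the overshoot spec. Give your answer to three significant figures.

ζ = −ln(OS)/√(π² + (ln OS)²). With OS = 0.432, ln OS = −0.8393 and ζ = 0.8393/3.252 = 0.258.
Then ω_n = 4/(ζ t_s) = 4/(0.258 × 0.0119) = 1300 rad/s.

ω_n ≈ 1300 rad/s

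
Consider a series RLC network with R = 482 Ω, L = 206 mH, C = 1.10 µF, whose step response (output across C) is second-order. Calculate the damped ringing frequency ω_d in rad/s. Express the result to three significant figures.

ω_d ≈ 1740 rad/s

For a series RLC circuit (capacitor voltage as output), ω_n = 1/√(LC) = 1/√(206 mH · 1.10 µF) = 2100 rad/s.
ζ = (R/2)·√(C/L) = (482/2)·√(1.10 µF/206 mH) = 0.557.
The damped frequency ω_d = ω_n√(1−ζ²) = 1740 rad/s.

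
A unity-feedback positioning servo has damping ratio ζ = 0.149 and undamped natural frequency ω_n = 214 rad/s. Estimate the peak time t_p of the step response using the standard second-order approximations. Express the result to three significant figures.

The damped frequency is ω_d = ω_n√(1−ζ²) = 214·√(1−0.0222) = 212 rad/s.
Peak time t_p = π/ω_d = π/212 = 0.0148 s.

t_p ≈ 0.0148 s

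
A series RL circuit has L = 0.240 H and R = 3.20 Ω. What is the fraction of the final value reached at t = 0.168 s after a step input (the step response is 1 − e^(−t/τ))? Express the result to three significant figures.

τ = L/R = 0.240/3.20 = 0.0750 s.
y(t)/y_∞ = 1 − e^(−t/τ) = 1 − e^(−0.168/0.0750) = 1 − e^(−2.24) = 0.894.

y/y_∞ ≈ 0.894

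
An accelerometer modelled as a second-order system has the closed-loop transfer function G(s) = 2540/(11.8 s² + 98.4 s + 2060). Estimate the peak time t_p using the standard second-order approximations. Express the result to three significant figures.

Dividing through by 11.8: denominator becomes s² + 8.339 s + 174.6.
So ω_n = √174.6 = 13.2 rad/s and ζ = 8.339/(2·13.2) = 0.316.
The damped frequency ω_d = ω_n√(1−ζ²) = 12.5 rad/s. t_p = π/ω_d = 0.251 s.

t_p ≈ 0.251 s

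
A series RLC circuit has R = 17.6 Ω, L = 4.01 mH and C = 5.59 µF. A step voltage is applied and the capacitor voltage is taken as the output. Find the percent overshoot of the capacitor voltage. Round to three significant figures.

For a series RLC circuit (capacitor voltage as output), ω_n = 1/√(LC) = 1/√(4.01 mH · 5.59 µF) = 6680 rad/s.
ζ = (R/2)·√(C/L) = (17.6/2)·√(5.59 µF/4.01 mH) = 0.329.
%OS = 100·exp(−πζ/√(1−ζ²)) = 33.5%.

%OS ≈ 33.5%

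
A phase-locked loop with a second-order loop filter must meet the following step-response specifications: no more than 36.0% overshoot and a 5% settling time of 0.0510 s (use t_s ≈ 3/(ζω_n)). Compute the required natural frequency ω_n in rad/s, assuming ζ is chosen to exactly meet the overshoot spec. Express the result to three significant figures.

ω_n ≈ 190 rad/s

From %OS = 100·exp(−πζ/√(1−ζ²)), invert to get ζ = −ln(OS)/√(π² + ln²(OS)) with OS = 0.360.
−ln 0.360 = 1.022, so ζ = 1.022/√(π² + 1.044) = 0.309.
From t_s ≈ 3/(ζω_n): ω_n = 3/(ζ·t_s) = 3/(0.309·0.0510) = 190 rad/s.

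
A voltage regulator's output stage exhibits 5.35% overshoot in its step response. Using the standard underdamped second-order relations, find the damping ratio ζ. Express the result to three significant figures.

ζ ≈ 0.682

ζ = −ln(OS)/√(π² + (ln OS)²). With OS = 0.0535, ln OS = −2.928 and ζ = 2.928/4.295 = 0.682.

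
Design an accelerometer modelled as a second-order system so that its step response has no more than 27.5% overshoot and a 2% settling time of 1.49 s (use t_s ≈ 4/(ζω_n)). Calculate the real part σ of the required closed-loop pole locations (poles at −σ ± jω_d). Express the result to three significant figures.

The settling-time spec alone fixes σ = ζω_n = 4/t_s = 4/1.49 = 2.68.
(Overshoot then fixes ζ = 0.380 and hence ω_d = σ·√(1−ζ²)/ζ = 6.53 rad/s.)

σ ≈ 2.68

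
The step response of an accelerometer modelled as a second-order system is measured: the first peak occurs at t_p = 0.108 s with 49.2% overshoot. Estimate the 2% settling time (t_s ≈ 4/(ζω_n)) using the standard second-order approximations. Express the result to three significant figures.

t_s ≈ 0.609 s

The overshoot fixes ζ = −ln(OS)/√(π²+ln²(OS)) = 0.220.
From t_p = π/ω_d, ω_d = π/0.108 = 29.1 rad/s, so ω_n = ω_d/√(1−ζ²) = 29.8 rad/s.
t_s ≈ 4/(ζω_n) = 4/(0.220·29.8) = 0.609 s.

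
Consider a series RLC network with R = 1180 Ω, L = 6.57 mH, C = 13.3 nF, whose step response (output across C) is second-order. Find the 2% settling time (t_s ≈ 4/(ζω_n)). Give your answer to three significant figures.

For a series RLC circuit (capacitor voltage as output), ω_n = 1/√(LC) = 1/√(6.57 mH · 13.3 nF) = 107000 rad/s.
ζ = (R/2)·√(C/L) = (1180/2)·√(13.3 nF/6.57 mH) = 0.839.
t_s ≈ 4/(ζω_n) = 0.0000445 s.

t_s ≈ 0.0000445 s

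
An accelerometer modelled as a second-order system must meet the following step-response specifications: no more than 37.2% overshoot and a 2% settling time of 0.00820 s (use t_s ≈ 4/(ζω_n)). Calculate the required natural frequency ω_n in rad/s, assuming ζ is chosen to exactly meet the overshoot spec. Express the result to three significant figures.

Inverting the overshoot relation: ζ = |ln 0.372|/√(π² + ln²0.372) = 0.300.
Then ω_n = 4/(ζ t_s) = 4/(0.300 × 0.00820) = 1620 rad/s.

ω_n ≈ 1620 rad/s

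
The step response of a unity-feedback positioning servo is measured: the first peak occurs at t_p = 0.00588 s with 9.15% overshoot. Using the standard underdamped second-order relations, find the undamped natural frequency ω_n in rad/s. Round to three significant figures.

From the overshoot, ζ = −ln(OS)/√(π²+ln²(OS)) = 0.606.
From t_p = π/ω_d, ω_d = π/0.00588 = 534 rad/s, so ω_n = ω_d/√(1−ζ²) = 671 rad/s.

ω_n ≈ 671 rad/s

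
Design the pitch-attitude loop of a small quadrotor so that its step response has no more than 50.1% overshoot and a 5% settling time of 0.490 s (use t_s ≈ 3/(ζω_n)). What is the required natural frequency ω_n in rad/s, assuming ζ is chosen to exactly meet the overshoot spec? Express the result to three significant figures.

ω_n ≈ 28.5 rad/s

Inverting the overshoot relation: ζ = |ln 0.501|/√(π² + ln²0.501) = 0.215.
From t_s ≈ 3/(ζω_n): ω_n = 3/(ζ·t_s) = 3/(0.215·0.490) = 28.5 rad/s.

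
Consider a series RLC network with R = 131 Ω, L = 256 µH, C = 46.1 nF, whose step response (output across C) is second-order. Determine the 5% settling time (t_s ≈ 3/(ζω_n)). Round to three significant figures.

For a series RLC circuit (capacitor voltage as output), ω_n = 1/√(LC) = 1/√(256 µH · 46.1 nF) = 291000 rad/s.
ζ = (R/2)·√(C/L) = (131/2)·√(46.1 nF/256 µH) = 0.879.
t_s ≈ 3/(ζω_n) = 0.0000117 s.

t_s ≈ 0.0000117 s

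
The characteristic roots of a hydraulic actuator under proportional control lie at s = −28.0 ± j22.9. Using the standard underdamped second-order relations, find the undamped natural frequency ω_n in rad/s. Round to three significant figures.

The poles are at −σ ± jω_d with σ = 28.0 and ω_d = 22.9, so ω_n = √(σ²+ω_d²) = 36.2 rad/s and ζ = σ/ω_n = 0.774.

ω_n ≈ 36.2 rad/s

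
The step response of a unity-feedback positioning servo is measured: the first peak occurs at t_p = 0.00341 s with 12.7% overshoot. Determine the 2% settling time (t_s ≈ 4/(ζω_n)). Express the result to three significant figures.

t_s ≈ 0.00661 s

From the overshoot, ζ = −ln(OS)/√(π²+ln²(OS)) = 0.549.
From t_p = π/ω_d, ω_d = π/0.00341 = 921 rad/s, so ω_n = ω_d/√(1−ζ²) = 1100 rad/s.
t_s ≈ 4/(ζω_n) = 4/(0.549·1100) = 0.00661 s.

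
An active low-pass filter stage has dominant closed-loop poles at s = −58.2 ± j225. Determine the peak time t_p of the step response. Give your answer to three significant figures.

t_p ≈ 0.0140 s

t_p = π/ω_d with ω_d = 225 (the imaginary part), so t_p = 0.0140 s.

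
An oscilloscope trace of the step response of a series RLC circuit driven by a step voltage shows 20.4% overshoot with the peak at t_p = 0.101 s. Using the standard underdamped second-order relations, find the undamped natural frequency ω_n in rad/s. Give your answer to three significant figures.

ζ from %OS: ζ = |ln 0.204|/√(π²+ln²0.204) = 0.451.
t_p = π/ω_d ⇒ ω_d = 31.1 rad/s; then ω_n = ω_d/√(1−ζ²) = 34.9 rad/s.

ω_n ≈ 34.9 rad/s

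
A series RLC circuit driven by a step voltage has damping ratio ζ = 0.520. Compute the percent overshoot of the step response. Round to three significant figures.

%OS ≈ 14.8%

For an underdamped second-order system, %OS = 100·exp(−πζ/√(1−ζ²)).
πζ/√(1−ζ²) = π·0.520/√(1−0.270) = 1.913, so %OS = 100·e^(−1.913) = 14.8%.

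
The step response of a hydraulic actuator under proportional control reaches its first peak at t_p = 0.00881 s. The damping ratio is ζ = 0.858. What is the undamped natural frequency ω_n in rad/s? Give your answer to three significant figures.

Peak time t_p = π/ω_d, so ω_d = π/t_p = π/0.00881 = 357 rad/s.
ω_n = ω_d/√(1−ζ²) = 357/√0.264 = 694 rad/s.

ω_n ≈ 694 rad/s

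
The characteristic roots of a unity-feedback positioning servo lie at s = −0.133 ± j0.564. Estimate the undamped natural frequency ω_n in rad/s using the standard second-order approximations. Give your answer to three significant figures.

ω_n ≈ 0.579 rad/s

|pole| = ω_n = √(0.133² + 0.564²) = 0.579 rad/s; ζ = cos θ = σ/ω_n = 0.230.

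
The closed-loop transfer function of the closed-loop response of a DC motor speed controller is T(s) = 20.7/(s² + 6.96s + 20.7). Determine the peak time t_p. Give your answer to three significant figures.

Comparing the denominator to s² + 2ζω_n s + ω_n²: ω_n = √20.7 = 4.55 rad/s, and 2ζω_n = 6.96 so ζ = 6.96/(2·4.55) = 0.765.
ω_d = ω_n√(1−ζ²) = 2.93 rad/s. Then t_p = π/ω_d = 1.07 s.

t_p ≈ 1.07 s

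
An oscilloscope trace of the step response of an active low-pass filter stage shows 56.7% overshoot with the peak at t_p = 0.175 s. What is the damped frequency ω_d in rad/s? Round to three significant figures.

t_p = π/ω_d, so ω_d = π/0.175 = 18.0 rad/s.

ω_d ≈ 18.0 rad/s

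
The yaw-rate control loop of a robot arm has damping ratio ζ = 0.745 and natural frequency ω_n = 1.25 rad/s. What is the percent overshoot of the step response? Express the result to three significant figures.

For an underdamped second-order system, %OS = 100·exp(−πζ/√(1−ζ²)).
πζ/√(1−ζ²) = π·0.745/√(1−0.555) = 3.509, so %OS = 100·e^(−3.509) = 2.99%.

%OS ≈ 2.99%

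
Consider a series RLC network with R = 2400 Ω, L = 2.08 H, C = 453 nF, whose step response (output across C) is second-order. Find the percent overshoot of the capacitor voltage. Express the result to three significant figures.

%OS ≈ 12.0%

For a series RLC circuit (capacitor voltage as output), ω_n = 1/√(LC) = 1/√(2.08 H · 453 nF) = 1030 rad/s.
ζ = (R/2)·√(C/L) = (2400/2)·√(453 nF/2.08 H) = 0.560.
%OS = 100 e^{−πζ/√(1−ζ²)} with ζ = 0.560 gives 12.0%.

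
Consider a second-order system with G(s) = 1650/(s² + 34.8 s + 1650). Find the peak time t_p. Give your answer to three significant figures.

t_p ≈ 0.0856 s

Matching coefficients with s² + 2ζω_n s + ω_n² gives ω_n² = 1650 ⇒ ω_n = 40.6 rad/s, and ζ = 34.8/(2ω_n) = 0.428.
ω_d = ω_n√(1−ζ²) = 36.7 rad/s. Then t_p = π/ω_d = 0.0856 s.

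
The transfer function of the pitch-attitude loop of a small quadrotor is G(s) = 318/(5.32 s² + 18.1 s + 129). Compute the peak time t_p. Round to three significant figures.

t_p ≈ 0.680 s

Dividing through by 5.32: denominator becomes s² + 3.402 s + 24.25.
So ω_n = √24.25 = 4.92 rad/s and ζ = 3.402/(2·4.92) = 0.345.
ω_d = 4.92·√(1 − 0.345²) = 4.62 rad/s. t_p = π/ω_d = 0.680 s.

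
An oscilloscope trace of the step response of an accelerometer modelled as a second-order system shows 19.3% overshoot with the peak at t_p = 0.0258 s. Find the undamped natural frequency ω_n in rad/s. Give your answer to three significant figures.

From the overshoot, ζ = −ln(OS)/√(π²+ln²(OS)) = 0.464.
From t_p = π/ω_d, ω_d = π/0.0258 = 122 rad/s, so ω_n = ω_d/√(1−ζ²) = 137 rad/s.

ω_n ≈ 137 rad/s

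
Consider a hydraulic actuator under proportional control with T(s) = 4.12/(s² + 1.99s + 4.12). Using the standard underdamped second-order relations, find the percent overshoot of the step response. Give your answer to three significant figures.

ω_n = √4.12 = 2.03 rad/s; ζ = 1.99/(2·2.03) = 0.490.
Overshoot: exp(−π·0.490/√(1−0.490²)) = 0.171, i.e. 17.1%.

%OS ≈ 17.1%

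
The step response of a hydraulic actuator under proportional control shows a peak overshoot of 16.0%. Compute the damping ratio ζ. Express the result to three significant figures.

ζ ≈ 0.504

From %OS = 100·exp(−πζ/√(1−ζ²)), invert to get ζ = −ln(OS)/√(π² + ln²(OS)) with OS = 0.160.
−ln 0.160 = 1.833, so ζ = 1.833/√(π² + 3.358) = 0.504.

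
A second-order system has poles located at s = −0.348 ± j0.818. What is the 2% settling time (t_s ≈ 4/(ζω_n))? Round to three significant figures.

For poles at −σ ± jω_d, ζω_n = σ = 0.348, so t_s ≈ 4/σ = 11.5 s.

t_s ≈ 11.5 s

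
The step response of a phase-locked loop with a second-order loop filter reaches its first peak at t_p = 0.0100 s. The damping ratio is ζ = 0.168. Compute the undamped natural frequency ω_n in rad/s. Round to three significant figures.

Peak time t_p = π/ω_d, so ω_d = π/t_p = π/0.0100 = 314 rad/s.
ω_n = ω_d/√(1−ζ²) = 314/√0.972 = 319 rad/s.

ω_n ≈ 319 rad/s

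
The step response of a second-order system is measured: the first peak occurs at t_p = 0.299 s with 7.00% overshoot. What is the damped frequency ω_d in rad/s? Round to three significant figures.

t_p = π/ω_d, so ω_d = π/0.299 = 10.5 rad/s.

ω_d ≈ 10.5 rad/s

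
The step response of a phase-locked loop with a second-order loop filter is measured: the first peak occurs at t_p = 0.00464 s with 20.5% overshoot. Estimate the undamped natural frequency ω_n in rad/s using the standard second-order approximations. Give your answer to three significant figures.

From the overshoot, ζ = −ln(OS)/√(π²+ln²(OS)) = 0.450.
From t_p = π/ω_d, ω_d = π/0.00464 = 677 rad/s, so ω_n = ω_d/√(1−ζ²) = 758 rad/s.

ω_n ≈ 758 rad/s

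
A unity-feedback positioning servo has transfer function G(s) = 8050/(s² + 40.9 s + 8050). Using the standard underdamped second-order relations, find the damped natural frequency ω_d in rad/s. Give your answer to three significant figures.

ω_n = √8050 = 89.7 rad/s; ζ = 40.9/(2·89.7) = 0.228.
ω_d = ω_n√(1−ζ²) = 87.4 rad/s.

ω_d ≈ 87.4 rad/s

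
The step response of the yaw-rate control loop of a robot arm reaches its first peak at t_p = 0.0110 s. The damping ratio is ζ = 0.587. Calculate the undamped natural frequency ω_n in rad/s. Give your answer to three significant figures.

Peak time t_p = π/ω_d, so ω_d = π/t_p = π/0.0110 = 286 rad/s.
ω_n = ω_d/√(1−ζ²) = 286/√0.655 = 353 rad/s.

ω_n ≈ 353 rad/s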